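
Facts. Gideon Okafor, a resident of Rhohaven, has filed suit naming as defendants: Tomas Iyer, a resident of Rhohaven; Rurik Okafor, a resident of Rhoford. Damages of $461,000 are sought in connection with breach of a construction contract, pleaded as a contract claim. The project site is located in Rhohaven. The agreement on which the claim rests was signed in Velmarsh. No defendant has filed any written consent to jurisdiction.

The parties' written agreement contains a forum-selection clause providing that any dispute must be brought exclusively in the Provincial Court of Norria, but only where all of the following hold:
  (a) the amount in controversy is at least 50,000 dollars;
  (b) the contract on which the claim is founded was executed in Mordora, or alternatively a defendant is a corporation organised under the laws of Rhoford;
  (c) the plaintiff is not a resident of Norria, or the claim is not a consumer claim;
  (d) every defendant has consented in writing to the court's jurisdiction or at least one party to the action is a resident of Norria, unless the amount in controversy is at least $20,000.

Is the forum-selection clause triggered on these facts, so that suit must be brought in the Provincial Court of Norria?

No

The Provincial Court of Norria:
  (a) The amount in controversy is 461,000 dollars, which meets the USD 50,000 floor. Satisfied.
  (b) The contract was executed in Velmarsh, not Mordora; no defendant is a corporation — none of the alternatives is met. Not met.
  (c) The plaintiff resides in Rhohaven, which is not Norria — that alternative is enough. Satisfied.
  (d) No such written consent has been filed; no party resides in Norria — no alternative holds. The proviso rescues it, though: the amount in controversy is 461,000 dollars, which meets the USD 20,000 floor. Satisfied.
  → The clause does not apply.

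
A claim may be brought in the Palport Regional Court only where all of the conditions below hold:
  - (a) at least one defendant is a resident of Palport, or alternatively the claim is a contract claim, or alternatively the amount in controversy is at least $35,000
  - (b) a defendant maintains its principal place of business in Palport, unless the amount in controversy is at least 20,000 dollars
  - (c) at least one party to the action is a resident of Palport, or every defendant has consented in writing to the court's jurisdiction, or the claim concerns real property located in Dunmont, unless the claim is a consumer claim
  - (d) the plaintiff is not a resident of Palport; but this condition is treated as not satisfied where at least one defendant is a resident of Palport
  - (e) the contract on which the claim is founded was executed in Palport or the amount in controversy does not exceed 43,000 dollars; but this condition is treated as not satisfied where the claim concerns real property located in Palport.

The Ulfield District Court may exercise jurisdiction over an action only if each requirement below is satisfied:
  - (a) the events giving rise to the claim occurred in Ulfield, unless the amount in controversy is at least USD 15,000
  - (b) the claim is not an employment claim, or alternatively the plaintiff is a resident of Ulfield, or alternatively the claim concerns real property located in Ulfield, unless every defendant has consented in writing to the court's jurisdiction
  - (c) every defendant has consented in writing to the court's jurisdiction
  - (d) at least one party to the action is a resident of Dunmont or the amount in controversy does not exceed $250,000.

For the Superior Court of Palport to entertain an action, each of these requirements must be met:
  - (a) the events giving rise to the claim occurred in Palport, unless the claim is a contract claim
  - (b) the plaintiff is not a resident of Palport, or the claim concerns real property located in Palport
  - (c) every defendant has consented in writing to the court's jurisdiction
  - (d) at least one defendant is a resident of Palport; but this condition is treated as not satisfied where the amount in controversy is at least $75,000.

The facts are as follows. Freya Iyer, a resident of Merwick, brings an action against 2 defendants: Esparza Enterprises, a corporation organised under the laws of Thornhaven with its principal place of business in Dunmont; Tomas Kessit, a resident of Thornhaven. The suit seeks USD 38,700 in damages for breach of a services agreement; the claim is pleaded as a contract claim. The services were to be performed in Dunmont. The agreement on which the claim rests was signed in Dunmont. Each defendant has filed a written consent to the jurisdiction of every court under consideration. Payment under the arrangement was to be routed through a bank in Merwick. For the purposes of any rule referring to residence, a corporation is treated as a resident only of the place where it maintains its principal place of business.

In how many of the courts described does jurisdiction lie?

The Palport Regional Court:
  (a) The claim is a contract claim, which satisfies one of the alternatives. Met.
  (b) The corporate defendant(s) have their principal place of business in Dunmont, not Palport. The proviso rescues it, though: the amount in controversy is 38,700 dollars, which meets the $20,000 floor. Condition met.
  (c) Every defendant has filed written consent, so one alternative holds. Condition met.
  (d) The plaintiff resides in Merwick, which is not Palport. The carve-out does not apply: no defendant resides in Palport (they reside in Dunmont, Thornhaven). Met.
  (e) The amount in controversy is USD 38,700, within the 43,000 dollars ceiling — that alternative is enough. And the carve-out is inapplicable — the claim does not concern real property. Condition met.
  → Every requirement is satisfied — jurisdiction.
The Ulfield District Court:
  (a) The operative events occurred in Dunmont, not Ulfield. The proviso rescues it, though: the amount in controversy is USD 38,700, which meets the 15,000 dollars floor. Condition met.
  (b) The claim is a contract claim, not an employment claim, which satisfies one of the alternatives. Satisfied.
  (c) Every defendant has filed written consent. Condition met.
  (d) Esparza Enterprises resides in Dunmont — that alternative is enough. Condition met.
  → The court has jurisdiction.
The Superior Court of Palport:
  (a) The operative events occurred in Dunmont, not Palport. But the claim is a contract claim, and the 'unless' clause therefore excuses the requirement. Met.
  (b) The plaintiff resides in Merwick, which is not Palport, so this disjunct is met. Met.
  (c) Every defendant has filed written consent. Satisfied.
  (d) No defendant resides in Palport (they reside in Dunmont, Thornhaven). Condition not met.
  → At least one condition fails; no jurisdiction.
Courts with jurisdiction: the Palport Regional Court, the Ulfield District Court — 2 in total.

2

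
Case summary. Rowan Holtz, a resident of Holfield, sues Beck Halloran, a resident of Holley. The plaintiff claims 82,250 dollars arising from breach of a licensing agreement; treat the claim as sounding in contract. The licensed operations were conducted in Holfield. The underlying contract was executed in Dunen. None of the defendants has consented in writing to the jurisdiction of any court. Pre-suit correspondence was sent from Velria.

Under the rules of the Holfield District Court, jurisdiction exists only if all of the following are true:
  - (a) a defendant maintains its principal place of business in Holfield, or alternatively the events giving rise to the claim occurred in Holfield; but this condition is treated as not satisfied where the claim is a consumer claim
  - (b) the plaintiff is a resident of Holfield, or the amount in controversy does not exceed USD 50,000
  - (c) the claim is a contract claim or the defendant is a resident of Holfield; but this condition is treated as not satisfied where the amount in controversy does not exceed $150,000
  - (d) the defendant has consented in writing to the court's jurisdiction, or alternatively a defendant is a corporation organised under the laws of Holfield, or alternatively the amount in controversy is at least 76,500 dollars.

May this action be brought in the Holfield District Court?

No

The Holfield District Court:
  (a) The operative events occurred in Holfield — that alternative is enough. The carve-out does not apply: the claim is a contract claim, not a consumer claim. Condition met.
  (b) The plaintiff resides in Holfield, so this disjunct is met. Satisfied.
  (c) The claim is a contract claim, so this disjunct is met. But the carve-out bites: the amount in controversy is USD 82,250, within the USD 150,000 ceiling. Fails.
  (d) The amount in controversy is USD 82,250, which meets the 76,500 dollars floor, so one alternative holds. Satisfied.
  → Not every requirement is met — no jurisdiction.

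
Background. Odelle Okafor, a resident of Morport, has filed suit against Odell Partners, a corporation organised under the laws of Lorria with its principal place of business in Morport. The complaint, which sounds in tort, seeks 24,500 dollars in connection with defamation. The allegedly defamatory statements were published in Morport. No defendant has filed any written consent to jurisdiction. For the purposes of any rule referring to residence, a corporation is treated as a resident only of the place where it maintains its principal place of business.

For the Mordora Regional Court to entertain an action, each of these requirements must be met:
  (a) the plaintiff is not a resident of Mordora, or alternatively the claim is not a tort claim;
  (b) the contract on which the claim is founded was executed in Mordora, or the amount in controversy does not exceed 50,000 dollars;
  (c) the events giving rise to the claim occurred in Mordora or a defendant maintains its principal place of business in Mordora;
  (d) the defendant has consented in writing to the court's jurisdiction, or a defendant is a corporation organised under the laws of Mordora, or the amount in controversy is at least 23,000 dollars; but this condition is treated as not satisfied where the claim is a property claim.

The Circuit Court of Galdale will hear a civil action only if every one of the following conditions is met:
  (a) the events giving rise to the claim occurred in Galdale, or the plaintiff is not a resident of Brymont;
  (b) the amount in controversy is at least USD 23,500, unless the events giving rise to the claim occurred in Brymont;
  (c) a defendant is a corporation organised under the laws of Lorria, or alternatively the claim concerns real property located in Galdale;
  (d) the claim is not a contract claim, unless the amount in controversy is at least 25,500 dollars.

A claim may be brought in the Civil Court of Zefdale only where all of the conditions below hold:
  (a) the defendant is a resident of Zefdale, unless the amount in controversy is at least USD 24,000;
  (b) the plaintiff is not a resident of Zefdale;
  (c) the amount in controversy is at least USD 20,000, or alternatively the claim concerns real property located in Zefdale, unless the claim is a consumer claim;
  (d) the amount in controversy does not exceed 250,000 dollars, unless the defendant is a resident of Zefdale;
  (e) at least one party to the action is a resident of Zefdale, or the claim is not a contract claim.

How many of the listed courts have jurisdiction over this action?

The Mordora Regional Court:
  (a) The plaintiff resides in Morport, which is not Mordora, so one alternative holds. Satisfied.
  (b) The amount in controversy is USD 24,500, within the USD 50,000 ceiling, so one alternative holds. Condition met.
  (c) The operative events occurred in Morport, not Mordora; the corporate defendant(s) have their principal place of business in Morport, not Mordora — none of the alternatives is met. Not satisfied.
  (d) The amount in controversy is $24,500, which meets the 23,000 dollars floor — that alternative is enough. The exception is not triggered, since the claim is a tort claim, not a property claim. Condition met.
  → Not every requirement is met — no jurisdiction.
The Circuit Court of Galdale:
  (a) The plaintiff resides in Morport, which is not Brymont, so this disjunct is met. Condition met.
  (b) The amount in controversy is 24,500 dollars, which meets the $23,500 floor. Condition met.
  (c) Odell Partners is organised under the laws of Lorria, so one alternative holds. Met.
  (d) The claim is a tort claim, not a contract claim. Satisfied.
  → Every requirement is satisfied — jurisdiction.
The Civil Court of Zefdale:
  (a) The defendant resides in Morport, not Zefdale. The proviso rescues it, though: the amount in controversy is $24,500, which meets the USD 24,000 floor. Met.
  (b) The plaintiff resides in Morport, which is not Zefdale. Satisfied.
  (c) The amount in controversy is $24,500, which meets the $20,000 floor — that alternative is enough. Satisfied.
  (d) The amount in controversy is USD 24,500, within the $250,000 ceiling. Satisfied.
  (e) The claim is a tort claim, not a contract claim, which satisfies one of the alternatives. Satisfied.
  → The court has jurisdiction.
Courts with jurisdiction: the Circuit Court of Galdale, the Civil Court of Zefdale — 2 in total.

2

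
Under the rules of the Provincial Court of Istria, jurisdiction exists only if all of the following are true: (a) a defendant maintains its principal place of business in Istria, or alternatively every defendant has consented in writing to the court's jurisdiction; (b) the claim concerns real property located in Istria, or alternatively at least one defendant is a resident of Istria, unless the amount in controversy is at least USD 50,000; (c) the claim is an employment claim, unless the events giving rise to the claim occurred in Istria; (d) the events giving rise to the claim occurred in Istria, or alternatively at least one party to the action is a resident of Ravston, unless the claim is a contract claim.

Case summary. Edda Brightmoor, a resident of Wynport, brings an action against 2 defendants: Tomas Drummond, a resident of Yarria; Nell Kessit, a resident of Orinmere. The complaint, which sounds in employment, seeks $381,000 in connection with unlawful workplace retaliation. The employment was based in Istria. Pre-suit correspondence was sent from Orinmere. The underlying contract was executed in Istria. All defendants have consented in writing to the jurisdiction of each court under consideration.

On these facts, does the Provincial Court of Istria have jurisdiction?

The Provincial Court of Istria:
  (a) Every defendant has filed written consent, so one alternative holds. Satisfied.
  (b) The claim does not concern real property; no defendant resides in Istria (they reside in Yarria, Orinmere) — no alternative holds. However, the amount in controversy is USD 381,000, which meets the 50,000 dollars floor, so the 'unless' proviso supplies this condition. Satisfied.
  (c) The claim is an employment claim. Met.
  (d) The operative events occurred in Istria, so one alternative holds. Satisfied.
  → Every requirement is satisfied — jurisdiction.

Yes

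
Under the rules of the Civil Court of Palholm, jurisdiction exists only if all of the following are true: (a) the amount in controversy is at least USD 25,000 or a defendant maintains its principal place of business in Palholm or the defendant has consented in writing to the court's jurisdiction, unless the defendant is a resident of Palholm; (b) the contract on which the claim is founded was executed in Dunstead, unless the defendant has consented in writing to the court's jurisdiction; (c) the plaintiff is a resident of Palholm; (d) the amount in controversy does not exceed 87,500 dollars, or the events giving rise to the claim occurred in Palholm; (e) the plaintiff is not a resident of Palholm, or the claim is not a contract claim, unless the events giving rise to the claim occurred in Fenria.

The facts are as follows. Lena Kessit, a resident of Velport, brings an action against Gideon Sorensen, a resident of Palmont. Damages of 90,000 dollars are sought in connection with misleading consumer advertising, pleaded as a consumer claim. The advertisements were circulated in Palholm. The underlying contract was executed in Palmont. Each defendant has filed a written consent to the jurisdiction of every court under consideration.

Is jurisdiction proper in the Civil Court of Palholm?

The Civil Court of Palholm:
  (a) The amount in controversy is USD 90,000, which meets the $25,000 floor, so one alternative holds. Satisfied.
  (b) The contract was executed in Palmont, not Dunstead. The proviso rescues it, though: every defendant has filed written consent. Satisfied.
  (c) The plaintiff resides in Velport, not Palholm. Condition not met.
  (d) The operative events occurred in Palholm — that alternative is enough. Satisfied.
  (e) The plaintiff resides in Velport, which is not Palholm — that alternative is enough. Satisfied.
  → At least one condition fails; no jurisdiction.

No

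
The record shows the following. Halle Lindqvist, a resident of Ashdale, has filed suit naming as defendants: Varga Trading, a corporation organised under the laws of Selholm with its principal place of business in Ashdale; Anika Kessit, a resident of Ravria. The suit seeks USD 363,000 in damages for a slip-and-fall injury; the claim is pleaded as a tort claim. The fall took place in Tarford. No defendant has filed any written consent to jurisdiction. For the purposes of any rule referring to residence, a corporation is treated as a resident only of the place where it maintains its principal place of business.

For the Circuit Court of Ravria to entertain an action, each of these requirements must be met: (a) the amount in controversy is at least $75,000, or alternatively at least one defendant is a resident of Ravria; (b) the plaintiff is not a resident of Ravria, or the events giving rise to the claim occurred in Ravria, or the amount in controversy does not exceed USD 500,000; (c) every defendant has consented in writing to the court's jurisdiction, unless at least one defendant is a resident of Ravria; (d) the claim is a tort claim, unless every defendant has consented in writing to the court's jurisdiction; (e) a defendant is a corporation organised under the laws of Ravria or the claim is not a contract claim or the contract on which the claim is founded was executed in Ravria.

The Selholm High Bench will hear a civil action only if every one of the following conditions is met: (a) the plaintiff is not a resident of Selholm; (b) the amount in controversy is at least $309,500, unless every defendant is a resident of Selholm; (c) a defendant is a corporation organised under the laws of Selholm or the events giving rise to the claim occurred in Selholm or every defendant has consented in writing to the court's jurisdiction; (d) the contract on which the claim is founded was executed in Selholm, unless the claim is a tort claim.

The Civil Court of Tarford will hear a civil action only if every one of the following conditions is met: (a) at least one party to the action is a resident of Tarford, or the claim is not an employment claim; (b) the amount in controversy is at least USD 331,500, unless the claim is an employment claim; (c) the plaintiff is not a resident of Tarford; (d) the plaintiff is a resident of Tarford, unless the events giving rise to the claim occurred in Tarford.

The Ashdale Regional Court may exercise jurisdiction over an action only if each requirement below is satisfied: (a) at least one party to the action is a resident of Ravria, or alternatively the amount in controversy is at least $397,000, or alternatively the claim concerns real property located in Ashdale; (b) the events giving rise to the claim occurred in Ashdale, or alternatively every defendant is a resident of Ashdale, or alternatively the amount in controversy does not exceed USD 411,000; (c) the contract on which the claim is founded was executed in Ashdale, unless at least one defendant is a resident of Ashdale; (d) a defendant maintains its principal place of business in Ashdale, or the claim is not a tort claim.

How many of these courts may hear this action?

The Circuit Court of Ravria:
  (a) The amount in controversy is $363,000, which meets the 75,000 dollars floor, so this disjunct is met. Condition met.
  (b) The plaintiff resides in Ashdale, which is not Ravria — that alternative is enough. Condition met.
  (c) No such written consent has been filed. However, Anika Kessit resides in Ravria, so the 'unless' proviso supplies this condition. Satisfied.
  (d) The claim is a tort claim. Satisfied.
  (e) The claim is a tort claim, not a contract claim, so one alternative holds. Satisfied.
  → Every requirement is satisfied — jurisdiction.
The Selholm High Bench:
  (a) The plaintiff resides in Ashdale, which is not Selholm. Satisfied.
  (b) The amount in controversy is 363,000 dollars, which meets the USD 309,500 floor. Condition met.
  (c) Varga Trading is organised under the laws of Selholm, so this disjunct is met. Satisfied.
  (d) No contract (and hence no place of execution) is alleged. The proviso rescues it, though: the claim is a tort claim. Satisfied.
  → The court has jurisdiction.
The Civil Court of Tarford:
  (a) The claim is a tort claim, not an employment claim — that alternative is enough. Condition met.
  (b) The amount in controversy is USD 363,000, which meets the $331,500 floor. Met.
  (c) The plaintiff resides in Ashdale, which is not Tarford. Met.
  (d) The plaintiff resides in Ashdale, not Tarford. But the operative events occurred in Tarford, and the 'unless' clause therefore excuses the requirement. Condition met.
  → Jurisdiction lies.
The Ashdale Regional Court:
  (a) Anika Kessit resides in Ravria, so one alternative holds. Met.
  (b) The amount in controversy is 363,000 dollars, within the USD 411,000 ceiling — that alternative is enough. Condition met.
  (c) No contract (and hence no place of execution) is alleged. The proviso rescues it, though: Varga Trading resides in Ashdale. Met.
  (d) Varga Trading has its principal place of business in Ashdale, so one alternative holds. Condition met.
  → Jurisdiction lies.
Courts with jurisdiction: the Circuit Court of Ravria, the Selholm High Bench, the Civil Court of Tarford, the Ashdale Regional Court — 4 in total.

4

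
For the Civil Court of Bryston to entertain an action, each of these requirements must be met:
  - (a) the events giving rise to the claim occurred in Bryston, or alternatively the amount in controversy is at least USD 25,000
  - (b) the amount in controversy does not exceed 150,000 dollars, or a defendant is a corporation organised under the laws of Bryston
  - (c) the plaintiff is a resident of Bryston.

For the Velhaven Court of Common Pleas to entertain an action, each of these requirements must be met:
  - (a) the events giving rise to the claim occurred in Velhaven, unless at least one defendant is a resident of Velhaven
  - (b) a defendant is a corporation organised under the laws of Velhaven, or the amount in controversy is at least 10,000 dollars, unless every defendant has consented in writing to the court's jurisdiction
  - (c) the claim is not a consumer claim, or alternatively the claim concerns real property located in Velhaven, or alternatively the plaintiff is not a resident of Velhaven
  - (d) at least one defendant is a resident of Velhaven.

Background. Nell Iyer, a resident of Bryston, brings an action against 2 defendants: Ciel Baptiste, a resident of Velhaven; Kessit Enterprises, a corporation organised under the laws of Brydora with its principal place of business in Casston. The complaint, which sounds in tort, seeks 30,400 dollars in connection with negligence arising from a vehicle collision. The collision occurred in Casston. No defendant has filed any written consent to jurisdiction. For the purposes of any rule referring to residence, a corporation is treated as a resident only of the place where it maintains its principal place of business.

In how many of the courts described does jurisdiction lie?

2

The Civil Court of Bryston:
  (a) The amount in controversy is USD 30,400, which meets the $25,000 floor — that alternative is enough. Condition met.
  (b) The amount in controversy is USD 30,400, within the $150,000 ceiling, so this disjunct is met. Satisfied.
  (c) The plaintiff resides in Bryston. Satisfied.
  → All conditions met; jurisdiction exists.
The Velhaven Court of Common Pleas:
  (a) The operative events occurred in Casston, not Velhaven. The proviso rescues it, though: Ciel Baptiste resides in Velhaven. Satisfied.
  (b) The amount in controversy is 30,400 dollars, which meets the $10,000 floor, which satisfies one of the alternatives. Condition met.
  (c) The claim is a tort claim, not a consumer claim — that alternative is enough. Met.
  (d) Ciel Baptiste resides in Velhaven. Satisfied.
  → All conditions met; jurisdiction exists.
Courts with jurisdiction: the Civil Court of Bryston, the Velhaven Court of Common Pleas — 2 in total.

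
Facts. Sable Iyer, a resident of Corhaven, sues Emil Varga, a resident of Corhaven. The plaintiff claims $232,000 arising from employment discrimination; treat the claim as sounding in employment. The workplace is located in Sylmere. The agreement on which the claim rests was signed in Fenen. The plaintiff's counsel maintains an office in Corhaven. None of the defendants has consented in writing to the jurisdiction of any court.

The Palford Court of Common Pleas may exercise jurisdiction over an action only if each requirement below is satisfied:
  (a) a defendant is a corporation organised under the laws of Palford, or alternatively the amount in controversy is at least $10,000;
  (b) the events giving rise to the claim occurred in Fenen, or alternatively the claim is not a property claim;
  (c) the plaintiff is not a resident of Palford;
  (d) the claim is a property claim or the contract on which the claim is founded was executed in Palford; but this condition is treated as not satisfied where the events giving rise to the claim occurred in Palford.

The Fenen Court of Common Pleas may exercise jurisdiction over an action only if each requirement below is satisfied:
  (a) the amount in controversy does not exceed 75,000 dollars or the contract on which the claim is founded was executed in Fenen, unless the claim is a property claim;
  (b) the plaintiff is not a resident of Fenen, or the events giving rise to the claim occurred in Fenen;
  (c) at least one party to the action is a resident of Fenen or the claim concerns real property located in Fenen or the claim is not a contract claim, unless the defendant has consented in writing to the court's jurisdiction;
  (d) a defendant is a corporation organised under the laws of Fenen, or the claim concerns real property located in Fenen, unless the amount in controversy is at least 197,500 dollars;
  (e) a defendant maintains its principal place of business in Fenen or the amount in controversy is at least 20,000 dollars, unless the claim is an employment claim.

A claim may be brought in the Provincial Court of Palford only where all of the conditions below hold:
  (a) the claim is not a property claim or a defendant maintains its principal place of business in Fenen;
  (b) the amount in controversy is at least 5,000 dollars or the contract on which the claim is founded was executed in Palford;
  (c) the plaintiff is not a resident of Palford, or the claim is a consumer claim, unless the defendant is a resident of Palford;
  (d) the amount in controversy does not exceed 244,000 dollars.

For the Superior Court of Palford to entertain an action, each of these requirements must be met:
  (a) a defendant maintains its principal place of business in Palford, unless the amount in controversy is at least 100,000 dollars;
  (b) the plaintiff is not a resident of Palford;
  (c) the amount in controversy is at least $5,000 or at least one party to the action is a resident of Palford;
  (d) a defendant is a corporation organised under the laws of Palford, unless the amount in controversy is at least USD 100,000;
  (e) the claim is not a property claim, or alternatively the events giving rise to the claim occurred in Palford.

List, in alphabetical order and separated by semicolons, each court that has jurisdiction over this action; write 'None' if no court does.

the Fenen Court of Common Pleas; the Provincial Court of Palford; the Superior Court of Palford

The Palford Court of Common Pleas:
  (a) The amount in controversy is $232,000, which meets the 10,000 dollars floor, so this disjunct is met. Met.
  (b) The claim is an employment claim, not a property claim, which satisfies one of the alternatives. Satisfied.
  (c) The plaintiff resides in Corhaven, which is not Palford. Satisfied.
  (d) The claim is an employment claim, not a property claim; the contract was executed in Fenen, not Palford — no alternative holds. Not met.
  → No jurisdiction.
The Fenen Court of Common Pleas:
  (a) The contract was executed in Fenen, which satisfies one of the alternatives. Met.
  (b) The plaintiff resides in Corhaven, which is not Fenen — that alternative is enough. Met.
  (c) The claim is an employment claim, not a contract claim, so one alternative holds. Satisfied.
  (d) No defendant is a corporation; the claim does not concern real property — every alternative fails. But the amount in controversy is 232,000 dollars, which meets the 197,500 dollars floor, and the 'unless' clause therefore excuses the requirement. Satisfied.
  (e) The amount in controversy is 232,000 dollars, which meets the $20,000 floor, so this disjunct is met. Met.
  → Every requirement is satisfied — jurisdiction.
The Provincial Court of Palford:
  (a) The claim is an employment claim, not a property claim, so one alternative holds. Condition met.
  (b) The amount in controversy is $232,000, which meets the $5,000 floor, so one alternative holds. Satisfied.
  (c) The plaintiff resides in Corhaven, which is not Palford — that alternative is enough. Met.
  (d) The amount in controversy is 232,000 dollars, within the $244,000 ceiling. Met.
  → All conditions met; jurisdiction exists.
The Superior Court of Palford:
  (a) No defendant is a corporation. But the amount in controversy is $232,000, which meets the USD 100,000 floor, and the 'unless' clause therefore excuses the requirement. Met.
  (b) The plaintiff resides in Corhaven, which is not Palford. Satisfied.
  (c) The amount in controversy is USD 232,000, which meets the $5,000 floor, which satisfies one of the alternatives. Satisfied.
  (d) No defendant is a corporation. But the amount in controversy is USD 232,000, which meets the 100,000 dollars floor, and the 'unless' clause therefore excuses the requirement. Met.
  (e) The claim is an employment claim, not a property claim — that alternative is enough. Met.
  → All conditions met; jurisdiction exists.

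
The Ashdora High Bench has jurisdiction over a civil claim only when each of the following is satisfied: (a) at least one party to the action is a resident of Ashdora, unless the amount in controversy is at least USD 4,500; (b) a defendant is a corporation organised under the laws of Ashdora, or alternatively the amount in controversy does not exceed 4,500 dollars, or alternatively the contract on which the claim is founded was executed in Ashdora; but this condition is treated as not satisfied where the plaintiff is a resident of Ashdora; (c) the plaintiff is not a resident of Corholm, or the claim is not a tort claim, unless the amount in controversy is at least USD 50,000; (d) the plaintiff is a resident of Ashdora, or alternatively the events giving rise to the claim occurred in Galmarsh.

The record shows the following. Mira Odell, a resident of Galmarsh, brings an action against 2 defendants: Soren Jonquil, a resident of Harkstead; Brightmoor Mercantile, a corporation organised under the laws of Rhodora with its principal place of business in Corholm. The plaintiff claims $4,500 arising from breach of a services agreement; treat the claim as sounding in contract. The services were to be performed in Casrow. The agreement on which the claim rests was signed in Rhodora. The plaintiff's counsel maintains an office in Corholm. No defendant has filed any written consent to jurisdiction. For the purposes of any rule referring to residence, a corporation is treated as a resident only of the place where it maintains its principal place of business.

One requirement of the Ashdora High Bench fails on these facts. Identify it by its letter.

The Ashdora High Bench:
  (a) No party resides in Ashdora. But the amount in controversy is $4,500, which meets the $4,500 floor, and the 'unless' clause therefore excuses the requirement. Satisfied.
  (b) The amount in controversy is 4,500 dollars, within the USD 4,500 ceiling, so one alternative holds. The carve-out does not apply: the plaintiff resides in Galmarsh, not Ashdora. Condition met.
  (c) The plaintiff resides in Galmarsh, which is not Corholm — that alternative is enough. Met.
  (d) The plaintiff resides in Galmarsh, not Ashdora; the operative events occurred in Casrow, not Galmarsh — none of the alternatives is met. Condition not met.
Only condition (d) fails.

(d)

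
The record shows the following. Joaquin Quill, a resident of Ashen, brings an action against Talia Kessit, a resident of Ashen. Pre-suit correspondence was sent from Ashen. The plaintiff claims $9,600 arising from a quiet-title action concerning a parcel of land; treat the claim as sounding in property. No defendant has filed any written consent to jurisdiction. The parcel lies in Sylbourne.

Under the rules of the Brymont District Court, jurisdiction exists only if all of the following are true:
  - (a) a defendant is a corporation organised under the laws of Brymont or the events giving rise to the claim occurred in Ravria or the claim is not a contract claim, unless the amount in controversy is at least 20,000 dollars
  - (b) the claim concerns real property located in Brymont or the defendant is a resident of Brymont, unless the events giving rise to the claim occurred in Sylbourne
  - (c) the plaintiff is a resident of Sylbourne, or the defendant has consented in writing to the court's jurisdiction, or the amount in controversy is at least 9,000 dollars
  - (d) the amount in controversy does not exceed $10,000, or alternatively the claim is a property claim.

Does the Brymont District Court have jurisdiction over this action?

Yes

The Brymont District Court:
  (a) The claim is a property claim, not a contract claim, so one alternative holds. Condition met.
  (b) The property lies in Sylbourne, not Brymont; the defendant resides in Ashen, not Brymont — no alternative holds. The proviso rescues it, though: the operative events occurred in Sylbourne. Met.
  (c) The amount in controversy is USD 9,600, which meets the USD 9,000 floor, so one alternative holds. Met.
  (d) The amount in controversy is 9,600 dollars, within the $10,000 ceiling, which satisfies one of the alternatives. Condition met.
  → Jurisdiction lies.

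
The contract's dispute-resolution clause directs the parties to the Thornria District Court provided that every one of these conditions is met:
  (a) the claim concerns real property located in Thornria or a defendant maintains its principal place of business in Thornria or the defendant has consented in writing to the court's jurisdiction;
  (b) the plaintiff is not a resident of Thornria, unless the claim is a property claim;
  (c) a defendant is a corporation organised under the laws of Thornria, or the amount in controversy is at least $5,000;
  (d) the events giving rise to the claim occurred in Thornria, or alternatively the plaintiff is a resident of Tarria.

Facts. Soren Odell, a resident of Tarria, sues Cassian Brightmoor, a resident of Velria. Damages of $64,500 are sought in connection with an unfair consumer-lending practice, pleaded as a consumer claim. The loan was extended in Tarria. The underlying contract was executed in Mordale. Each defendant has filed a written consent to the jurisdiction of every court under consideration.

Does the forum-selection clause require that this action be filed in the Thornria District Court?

Yes

The Thornria District Court:
  (a) Every defendant has filed written consent, so one alternative holds. Condition met.
  (b) The plaintiff resides in Tarria, which is not Thornria. Condition met.
  (c) The amount in controversy is $64,500, which meets the 5,000 dollars floor, so one alternative holds. Met.
  (d) The plaintiff resides in Tarria — that alternative is enough. Satisfied.
  → Forum clause is triggered.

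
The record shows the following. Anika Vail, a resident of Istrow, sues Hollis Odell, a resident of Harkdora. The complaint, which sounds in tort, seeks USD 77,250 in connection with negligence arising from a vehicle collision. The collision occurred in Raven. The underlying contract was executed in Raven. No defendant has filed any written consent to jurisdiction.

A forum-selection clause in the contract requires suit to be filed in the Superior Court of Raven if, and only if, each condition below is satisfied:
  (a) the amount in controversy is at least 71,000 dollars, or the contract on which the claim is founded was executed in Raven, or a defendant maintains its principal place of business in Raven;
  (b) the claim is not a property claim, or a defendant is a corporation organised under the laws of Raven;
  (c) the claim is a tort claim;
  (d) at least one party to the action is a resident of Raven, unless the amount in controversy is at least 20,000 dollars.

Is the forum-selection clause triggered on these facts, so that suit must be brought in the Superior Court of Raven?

Yes

The Superior Court of Raven:
  (a) The amount in controversy is $77,250, which meets the USD 71,000 floor, which satisfies one of the alternatives. Met.
  (b) The claim is a tort claim, not a property claim, so one alternative holds. Met.
  (c) The claim is a tort claim. Condition met.
  (d) No party resides in Raven. But the amount in controversy is $77,250, which meets the USD 20,000 floor, and the 'unless' clause therefore excuses the requirement. Met.
  → Forum clause is triggered.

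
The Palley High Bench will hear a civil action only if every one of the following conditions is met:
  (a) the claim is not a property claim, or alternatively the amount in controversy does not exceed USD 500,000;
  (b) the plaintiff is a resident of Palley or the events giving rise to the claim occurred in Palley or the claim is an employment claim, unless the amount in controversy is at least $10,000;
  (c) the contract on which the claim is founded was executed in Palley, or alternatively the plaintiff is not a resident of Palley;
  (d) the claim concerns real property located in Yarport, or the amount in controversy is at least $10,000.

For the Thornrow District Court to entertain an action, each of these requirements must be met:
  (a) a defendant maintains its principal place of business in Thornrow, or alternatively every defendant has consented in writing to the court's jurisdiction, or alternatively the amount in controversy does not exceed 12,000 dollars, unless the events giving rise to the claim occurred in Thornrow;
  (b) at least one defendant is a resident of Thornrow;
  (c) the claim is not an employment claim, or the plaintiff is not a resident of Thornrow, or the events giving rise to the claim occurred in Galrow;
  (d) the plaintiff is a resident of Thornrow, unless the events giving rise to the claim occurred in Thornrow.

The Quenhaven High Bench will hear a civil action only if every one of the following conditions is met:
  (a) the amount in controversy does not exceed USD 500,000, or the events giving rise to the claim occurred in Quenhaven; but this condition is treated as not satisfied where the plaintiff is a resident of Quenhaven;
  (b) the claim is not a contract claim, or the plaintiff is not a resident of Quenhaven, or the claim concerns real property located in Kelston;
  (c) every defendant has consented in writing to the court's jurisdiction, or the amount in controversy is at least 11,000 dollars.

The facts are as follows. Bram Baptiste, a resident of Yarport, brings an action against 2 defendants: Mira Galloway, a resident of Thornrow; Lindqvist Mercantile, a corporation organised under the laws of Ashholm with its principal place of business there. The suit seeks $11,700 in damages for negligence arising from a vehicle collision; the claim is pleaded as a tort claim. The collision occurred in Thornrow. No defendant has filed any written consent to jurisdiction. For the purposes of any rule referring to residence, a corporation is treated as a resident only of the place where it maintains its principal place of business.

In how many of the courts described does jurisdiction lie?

3

The Palley High Bench:
  (a) The claim is a tort claim, not a property claim, which satisfies one of the alternatives. Satisfied.
  (b) The plaintiff resides in Yarport, not Palley; the operative events occurred in Thornrow, not Palley; the claim is a tort claim, not an employment claim — every alternative fails. The proviso rescues it, though: the amount in controversy is 11,700 dollars, which meets the $10,000 floor. Satisfied.
  (c) The plaintiff resides in Yarport, which is not Palley, so one alternative holds. Satisfied.
  (d) The amount in controversy is 11,700 dollars, which meets the 10,000 dollars floor, so one alternative holds. Condition met.
  → All conditions met; jurisdiction exists.
The Thornrow District Court:
  (a) The amount in controversy is $11,700, within the $12,000 ceiling, which satisfies one of the alternatives. Met.
  (b) Mira Galloway resides in Thornrow. Condition met.
  (c) The claim is a tort claim, not an employment claim, which satisfies one of the alternatives. Condition met.
  (d) The plaintiff resides in Yarport, not Thornrow. But the operative events occurred in Thornrow, and the 'unless' clause therefore excuses the requirement. Met.
  → Jurisdiction lies.
The Quenhaven High Bench:
  (a) The amount in controversy is 11,700 dollars, within the USD 500,000 ceiling — that alternative is enough. The exception is not triggered, since the plaintiff resides in Yarport, not Quenhaven. Met.
  (b) The claim is a tort claim, not a contract claim — that alternative is enough. Met.
  (c) The amount in controversy is $11,700, which meets the 11,000 dollars floor, which satisfies one of the alternatives. Satisfied.
  → Jurisdiction lies.
Courts with jurisdiction: the Palley High Bench, the Thornrow District Court, the Quenhaven High Bench — 3 in total.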